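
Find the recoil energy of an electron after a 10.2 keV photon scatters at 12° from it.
0.0044 keV

By energy conservation: K_e = E_initial - E_final

First find the scattered photon energy:
Initial wavelength: λ = hc/E = 121.5531 pm
Compton shift: Δλ = λ_C(1 - cos(12°)) = 0.0530 pm
Final wavelength: λ' = 121.5531 + 0.0530 = 121.6062 pm
Final photon energy: E' = hc/λ' = 10.1956 keV

Electron kinetic energy:
K_e = E - E' = 10.2000 - 10.1956 = 0.0044 keV

(Intermediate values are shown rounded; full precision is carried through to the final answer.)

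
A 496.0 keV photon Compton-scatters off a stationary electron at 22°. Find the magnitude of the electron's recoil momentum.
9.9316e-23 kg·m/s

The electron is initially at rest, so by conservation of momentum:
p⃗_e = p⃗₀ − p⃗'  (incident photon momentum minus scattered photon momentum)

Photon momentum magnitudes (p = h/λ = E/c):
λ₀ = hc/E₀ = 2.4997 pm → p₀ = h/λ₀ = 2.6508e-22 kg·m/s
Δλ = λ_C(1 − cos 22°) = 0.1767 pm
λ' = 2.6764 pm → p' = h/λ' = 2.4758e-22 kg·m/s

The scattered photon makes angle θ = 22° with the incident direction, so by the law of cosines:
|p⃗_e|² = p₀² + p'² − 2p₀p'cos θ
|p⃗_e|² = (2.6508e-22)² + (2.4758e-22)² − 2·2.6508e-22·2.4758e-22·cos(22°)
|p⃗_e| = 9.9316e-23 kg·m/s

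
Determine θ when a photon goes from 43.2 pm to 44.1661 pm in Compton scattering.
53.00°

First find the wavelength shift:
Δλ = λ' - λ = 44.1661 - 43.2 = 0.9661 pm

Using Δλ = λ_C(1 - cos θ), with λ_C = h/(m_e·c) ≈ 2.42631024 pm:
cos θ = 1 - Δλ/λ_C
cos θ = 1 - 0.9661/2.42631024
cos θ = 0.601823

θ = arccos(0.601823)
θ = 53.00°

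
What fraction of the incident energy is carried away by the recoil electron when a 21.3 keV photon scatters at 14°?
0.0012 (or 0.12%)

Calculate initial and final photon energies:

Initial: E₀ = 21.3 keV → λ₀ = 58.2085 pm
Compton shift: Δλ = 0.0721 pm
Final wavelength: λ' = 58.2806 pm
Final energy: E' = 21.2737 keV

Fractional energy loss:
(E₀ - E')/E₀ = (21.3000 - 21.2737)/21.3000
= 0.0263/21.3000
= 0.0012
= 0.12%

(Intermediate values are shown rounded; full precision is carried through to the final answer.)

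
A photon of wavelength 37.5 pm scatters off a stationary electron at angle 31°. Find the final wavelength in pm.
37.8466 pm

Using the Compton scattering formula:
λ' = λ + Δλ = λ + λ_C(1 - cos θ)

Given:
- Initial wavelength λ = 37.5 pm
- Scattering angle θ = 31°
- Compton wavelength λ_C ≈ 2.4263 pm

Calculate the shift:
Δλ = 2.4263 × (1 - cos(31°))
Δλ = 2.4263 × 0.1428
Δλ = 0.3466 pm

Final wavelength:
λ' = 37.5 + 0.3466 = 37.8466 pm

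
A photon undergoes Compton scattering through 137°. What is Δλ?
4.2008 pm

Using the Compton scattering formula:
Δλ = λ_C(1 - cos θ)

where λ_C = h/(m_e·c) ≈ 2.4263 pm is the Compton wavelength of an electron.

For θ = 137°:
cos(137°) = -0.7314
1 - cos(137°) = 1.7314

Δλ = 2.4263 × 1.7314
Δλ = 4.2008 pm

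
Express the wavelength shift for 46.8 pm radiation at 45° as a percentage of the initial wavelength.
1.5185%

Calculate the Compton shift:
Δλ = λ_C(1 - cos(45°))
Δλ = 2.4263 × (1 - cos(45°))
Δλ = 2.4263 × 0.2929
Δλ = 0.7106 pm

Percentage change:
(Δλ/λ₀) × 100 = (0.7106/46.8) × 100
= 1.5185%

(Intermediate values are shown rounded; full precision is carried through to the final answer.)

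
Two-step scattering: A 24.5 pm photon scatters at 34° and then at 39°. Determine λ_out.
25.4555 pm

Apply Compton shift twice:

First scattering at θ₁ = 34°:
Δλ₁ = λ_C(1 - cos(34°))
Δλ₁ = 2.4263 × 0.1710
Δλ₁ = 0.4148 pm

After first scattering:
λ₁ = 24.5 + 0.4148 = 24.9148 pm

Second scattering at θ₂ = 39°:
Δλ₂ = λ_C(1 - cos(39°))
Δλ₂ = 2.4263 × 0.2229
Δλ₂ = 0.5407 pm

Final wavelength:
λ₂ = 24.9148 + 0.5407 = 25.4555 pm

Total shift: Δλ_total = 0.4148 + 0.5407 = 0.9555 pm

(Intermediate values are shown rounded; full precision is carried through to the final answer.)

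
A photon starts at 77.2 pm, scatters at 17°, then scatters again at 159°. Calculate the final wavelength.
81.9975 pm

Apply Compton shift twice:

First scattering at θ₁ = 17°:
Δλ₁ = λ_C(1 - cos(17°))
Δλ₁ = 2.4263 × 0.0437
Δλ₁ = 0.1060 pm

After first scattering:
λ₁ = 77.2 + 0.1060 = 77.3060 pm

Second scattering at θ₂ = 159°:
Δλ₂ = λ_C(1 - cos(159°))
Δλ₂ = 2.4263 × 1.9336
Δλ₂ = 4.6915 pm

Final wavelength:
λ₂ = 77.3060 + 4.6915 = 81.9975 pm

Total shift: Δλ_total = 0.1060 + 4.6915 = 4.7975 pm

(Intermediate values are shown rounded; full precision is carried through to the final answer.)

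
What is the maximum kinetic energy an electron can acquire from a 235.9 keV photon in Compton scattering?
113.2456 keV

Maximum energy transfer occurs at θ = 180° (backscattering).

Initial photon: E₀ = 235.9 keV → λ₀ = 5.2558 pm

Maximum Compton shift (at 180°):
Δλ_max = 2λ_C = 2 × 2.4263 = 4.8526 pm

Final wavelength:
λ' = 5.2558 + 4.8526 = 10.1084 pm

Minimum photon energy (maximum energy to electron):
E'_min = hc/λ' = 122.6544 keV

Maximum electron kinetic energy:
K_max = E₀ - E'_min = 235.9000 - 122.6544 = 113.2456 keV

(Intermediate values are shown rounded; full precision is carried through to the final answer.)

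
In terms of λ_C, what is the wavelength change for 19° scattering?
0.0545 λ_C

The Compton shift formula is:
Δλ = λ_C(1 - cos θ)

Dividing both sides by λ_C:
Δλ/λ_C = 1 - cos θ

For θ = 19°:
Δλ/λ_C = 1 - cos(19°)
Δλ/λ_C = 1 - 0.9455
Δλ/λ_C = 0.0545

This means the shift is 0.0545 × λ_C = 0.1322 pm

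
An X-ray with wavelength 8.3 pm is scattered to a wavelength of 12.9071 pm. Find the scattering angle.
154.00°

First find the wavelength shift:
Δλ = λ' - λ = 12.9071 - 8.3 = 4.6071 pm

Using Δλ = λ_C(1 - cos θ), with λ_C = h/(m_e·c) ≈ 2.42631024 pm:
cos θ = 1 - Δλ/λ_C
cos θ = 1 - 4.6071/2.42631024
cos θ = -0.898809

θ = arccos(-0.898809)
θ = 154.00°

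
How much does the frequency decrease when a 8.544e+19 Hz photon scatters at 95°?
3.667e+19 Hz (decrease)

Convert frequency to wavelength (c = 299792458 m/s):
λ₀ = c/f₀ = 299792458/8.544e+19 = 3.5088069e-12 m = 3.5088 pm

Calculate Compton shift:
Δλ = λ_C(1 - cos(95°)) = 2.6378 pm

Final wavelength:
λ' = λ₀ + Δλ = 3.5088 + 2.6378 = 6.1466 pm

Final frequency:
f' = c/λ' = 299792458/6.1465840e-12 = 4.8773833e+19 Hz

Frequency shift (decrease):
Δf = f₀ - f' = 8.544e+19 - 4.8773833e+19 = 3.667e+19 Hz

(Intermediate values are shown rounded; full precision is carried through to the final answer.)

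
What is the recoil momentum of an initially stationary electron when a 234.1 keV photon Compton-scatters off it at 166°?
1.8958e-22 kg·m/s

The electron is initially at rest, so by conservation of momentum:
p⃗_e = p⃗₀ − p⃗'  (incident photon momentum minus scattered photon momentum)

Photon momentum magnitudes (p = h/λ = E/c):
λ₀ = hc/E₀ = 5.2962 pm → p₀ = h/λ₀ = 1.2511e-22 kg·m/s
Δλ = λ_C(1 − cos 166°) = 4.7805 pm
λ' = 10.0768 pm → p' = h/λ' = 6.5756e-23 kg·m/s

The scattered photon makes angle θ = 166° with the incident direction, so by the law of cosines:
|p⃗_e|² = p₀² + p'² − 2p₀p'cos θ
|p⃗_e|² = (1.2511e-22)² + (6.5756e-23)² − 2·1.2511e-22·6.5756e-23·cos(166°)
|p⃗_e| = 1.8958e-22 kg·m/s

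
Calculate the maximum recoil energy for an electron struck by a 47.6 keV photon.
7.4753 keV

Maximum energy transfer occurs at θ = 180° (backscattering).

Initial photon: E₀ = 47.6 keV → λ₀ = 26.0471 pm

Maximum Compton shift (at 180°):
Δλ_max = 2λ_C = 2 × 2.4263 = 4.8526 pm

Final wavelength:
λ' = 26.0471 + 4.8526 = 30.8997 pm

Minimum photon energy (maximum energy to electron):
E'_min = hc/λ' = 40.1247 keV

Maximum electron kinetic energy:
K_max = E₀ - E'_min = 47.6000 - 40.1247 = 7.4753 keV

(Intermediate values are shown rounded; full precision is carried through to the final answer.)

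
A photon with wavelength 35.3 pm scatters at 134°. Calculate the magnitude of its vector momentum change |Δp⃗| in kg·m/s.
3.2763e-23 kg·m/s

Photon momentum magnitude is p = h/λ.

Initial momentum:
p₀ = h/λ = 6.6261e-34/3.5300e-11 = 1.8771e-23 kg·m/s

After scattering:
λ' = λ + Δλ = 35.3 + 4.1118 = 39.4118 pm
p' = h/λ' = 6.6261e-34/3.9412e-11 = 1.6812e-23 kg·m/s

Momentum is a vector; the scattered photon's direction makes angle θ = 134° with the incident direction. The magnitude of the vector change Δp⃗ = p⃗₀ − p⃗' is found from the law of cosines:
|Δp⃗|² = p₀² + p'² − 2p₀p'cos θ
|Δp⃗|² = (1.8771e-23)² + (1.6812e-23)² − 2·1.8771e-23·1.6812e-23·cos(134°)
|Δp⃗| = 3.2763e-23 kg·m/s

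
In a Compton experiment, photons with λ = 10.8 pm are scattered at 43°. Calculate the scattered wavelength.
11.4518 pm

Using the Compton scattering formula:
λ' = λ + Δλ = λ + λ_C(1 - cos θ)

Given:
- Initial wavelength λ = 10.8 pm
- Scattering angle θ = 43°
- Compton wavelength λ_C ≈ 2.4263 pm

Calculate the shift:
Δλ = 2.4263 × (1 - cos(43°))
Δλ = 2.4263 × 0.2686
Δλ = 0.6518 pm

Final wavelength:
λ' = 10.8 + 0.6518 = 11.4518 pm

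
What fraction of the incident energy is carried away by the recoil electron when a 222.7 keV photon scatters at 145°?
0.4422 (or 44.22%)

Calculate initial and final photon energies:

Initial: E₀ = 222.7 keV → λ₀ = 5.5673 pm
Compton shift: Δλ = 4.4138 pm
Final wavelength: λ' = 9.9811 pm
Final energy: E' = 124.2184 keV

Fractional energy loss:
(E₀ - E')/E₀ = (222.7000 - 124.2184)/222.7000
= 98.4816/222.7000
= 0.4422
= 44.22%

(Intermediate values are shown rounded; full precision is carried through to the final answer.)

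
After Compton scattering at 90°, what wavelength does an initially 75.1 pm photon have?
77.5263 pm

Using the Compton formula: λ' = λ + λ_C(1 − cos θ)

For θ = 90°, cos θ = 0 (exact) = 0.0000, so:
1 − cos 90° = 1 − (0) = 1.0000

Δλ = λ_C × 1.0000 = 2.4263 × 1.0000 = 2.4263 pm

λ' = 75.1 + 2.4263 = 77.5263 pm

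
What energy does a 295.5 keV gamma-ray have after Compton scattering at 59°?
230.7794 keV

First convert energy to wavelength:
λ = hc/E, with hc ≈ 1239.842 keV·pm (i.e. 1239.842 eV·nm)

For E = 295.5 keV = 295500 eV:
λ = 1239.842 keV·pm / 295.5 keV
λ = 4.1957 pm

Calculate the Compton shift:
Δλ = λ_C(1 - cos(59°)) = 2.4263 × 0.4850
Δλ = 1.1767 pm

Final wavelength:
λ' = 4.1957 + 1.1767 = 5.3724 pm

Final energy:
E' = hc/λ' = 1239.842 / 5.3724 = 230.7794 keV

(Intermediate values are shown rounded; full precision is carried through to the final answer.)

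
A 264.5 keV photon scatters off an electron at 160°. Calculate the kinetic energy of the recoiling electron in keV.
132.5147 keV

By energy conservation: K_e = E_initial - E_final

First find the scattered photon energy:
Initial wavelength: λ = hc/E = 4.6875 pm
Compton shift: Δλ = λ_C(1 - cos(160°)) = 4.7063 pm
Final wavelength: λ' = 4.6875 + 4.7063 = 9.3938 pm
Final photon energy: E' = hc/λ' = 131.9853 keV

Electron kinetic energy:
K_e = E - E' = 264.5000 - 131.9853 = 132.5147 keV

(Intermediate values are shown rounded; full precision is carried through to the final answer.)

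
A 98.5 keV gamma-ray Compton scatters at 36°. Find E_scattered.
95.0026 keV

First convert energy to wavelength:
λ = hc/E, with hc ≈ 1239.842 keV·pm (i.e. 1239.842 eV·nm)

For E = 98.5 keV = 98500 eV:
λ = 1239.842 keV·pm / 98.5 keV
λ = 12.5872 pm

Calculate the Compton shift:
Δλ = λ_C(1 - cos(36°)) = 2.4263 × 0.1910
Δλ = 0.4634 pm

Final wavelength:
λ' = 12.5872 + 0.4634 = 13.0506 pm

Final energy:
E' = hc/λ' = 1239.842 / 13.0506 = 95.0026 keV

(Intermediate values are shown rounded; full precision is carried through to the final answer.)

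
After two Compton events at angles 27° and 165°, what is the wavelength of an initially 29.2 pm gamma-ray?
34.2344 pm

Apply Compton shift twice:

First scattering at θ₁ = 27°:
Δλ₁ = λ_C(1 - cos(27°))
Δλ₁ = 2.4263 × 0.1090
Δλ₁ = 0.2645 pm

After first scattering:
λ₁ = 29.2 + 0.2645 = 29.4645 pm

Second scattering at θ₂ = 165°:
Δλ₂ = λ_C(1 - cos(165°))
Δλ₂ = 2.4263 × 1.9659
Δλ₂ = 4.7699 pm

Final wavelength:
λ₂ = 29.4645 + 4.7699 = 34.2344 pm

Total shift: Δλ_total = 0.2645 + 4.7699 = 5.0344 pm

(Intermediate values are shown rounded; full precision is carried through to the final answer.)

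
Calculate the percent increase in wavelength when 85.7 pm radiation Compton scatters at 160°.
5.4916%

Calculate the Compton shift:
Δλ = λ_C(1 - cos(160°))
Δλ = 2.4263 × (1 - cos(160°))
Δλ = 2.4263 × 1.9397
Δλ = 4.7063 pm

Percentage change:
(Δλ/λ₀) × 100 = (4.7063/85.7) × 100
= 5.4916%

(Intermediate values are shown rounded; full precision is carried through to the final answer.)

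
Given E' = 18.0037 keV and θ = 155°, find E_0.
19.3000 keV

Convert final energy to wavelength (hc ≈ 1239.842 keV·pm):
λ' = hc/E' = 1239.842 / 18.0037 = 68.8660 pm

Calculate the Compton shift:
Δλ = λ_C(1 - cos(155°))
Δλ = 2.4263 × (1 - cos(155°))
Δλ = 4.6253 pm

Initial wavelength:
λ = λ' - Δλ = 68.8660 - 4.6253 = 64.2407 pm

Initial energy:
E = hc/λ = 1239.842 / 64.2407 = 19.3000 keV

(Intermediate values are shown rounded; full precision is carried through to the final answer.)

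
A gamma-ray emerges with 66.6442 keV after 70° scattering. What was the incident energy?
72.9000 keV

Convert final energy to wavelength (hc ≈ 1239.842 keV·pm):
λ' = hc/E' = 1239.842 / 66.6442 = 18.6039 pm

Calculate the Compton shift:
Δλ = λ_C(1 - cos(70°))
Δλ = 2.4263 × (1 - cos(70°))
Δλ = 1.5965 pm

Initial wavelength:
λ = λ' - Δλ = 18.6039 - 1.5965 = 17.0074 pm

Initial energy:
E = hc/λ = 1239.842 / 17.0074 = 72.9000 keV

(Intermediate values are shown rounded; full precision is carried through to the final answer.)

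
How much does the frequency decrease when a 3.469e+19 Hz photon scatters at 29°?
1.180e+18 Hz (decrease)

Convert frequency to wavelength (c = 299792458 m/s):
λ₀ = c/f₀ = 299792458/3.469e+19 = 8.6420426e-12 m = 8.6420 pm

Calculate Compton shift:
Δλ = λ_C(1 - cos(29°)) = 0.3042 pm

Final wavelength:
λ' = λ₀ + Δλ = 8.6420 + 0.3042 = 8.9463 pm

Final frequency:
f' = c/λ' = 299792458/8.9462541e-12 = 3.3510389e+19 Hz

Frequency shift (decrease):
Δf = f₀ - f' = 3.469e+19 - 3.3510389e+19 = 1.180e+18 Hz

(Intermediate values are shown rounded; full precision is carried through to the final answer.)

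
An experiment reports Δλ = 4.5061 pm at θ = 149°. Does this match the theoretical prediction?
Yes, consistent

Calculate the expected shift for θ = 149°:

Δλ_expected = λ_C(1 - cos(149°))
Δλ_expected = 2.4263 × (1 - cos(149°))
Δλ_expected = 2.4263 × 1.8572
Δλ_expected = 4.5061 pm

Given shift: 4.5061 pm
Expected shift: 4.5061 pm
Difference: 0.0000 pm

The values match. This is consistent with Compton scattering at the stated angle.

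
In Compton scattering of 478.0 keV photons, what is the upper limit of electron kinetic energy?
311.4985 keV

Maximum energy transfer occurs at θ = 180° (backscattering).

Initial photon: E₀ = 478.0 keV → λ₀ = 2.5938 pm

Maximum Compton shift (at 180°):
Δλ_max = 2λ_C = 2 × 2.4263 = 4.8526 pm

Final wavelength:
λ' = 2.5938 + 4.8526 = 7.4464 pm

Minimum photon energy (maximum energy to electron):
E'_min = hc/λ' = 166.5015 keV

Maximum electron kinetic energy:
K_max = E₀ - E'_min = 478.0000 - 166.5015 = 311.4985 keV

(Intermediate values are shown rounded; full precision is carried through to the final answer.)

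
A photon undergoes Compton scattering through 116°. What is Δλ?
3.4899 pm

Using the Compton scattering formula:
Δλ = λ_C(1 - cos θ)

where λ_C = h/(m_e·c) ≈ 2.4263 pm is the Compton wavelength of an electron.

For θ = 116°:
cos(116°) = -0.4384
1 - cos(116°) = 1.4384

Δλ = 2.4263 × 1.4384
Δλ = 3.4899 pm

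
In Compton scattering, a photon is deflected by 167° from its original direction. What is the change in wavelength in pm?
4.7904 pm

Using the Compton scattering formula:
Δλ = λ_C(1 - cos θ)

where λ_C = h/(m_e·c) ≈ 2.4263 pm is the Compton wavelength of an electron.

For θ = 167°:
cos(167°) = -0.9744
1 - cos(167°) = 1.9744

Δλ = 2.4263 × 1.9744
Δλ = 4.7904 pm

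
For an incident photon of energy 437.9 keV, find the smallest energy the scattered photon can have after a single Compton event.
161.3546 keV (at θ = 180°)

The scattered photon has minimum energy when its wavelength is maximum, i.e., when the Compton shift Δλ = λ_C(1 − cos θ) is maximum. This occurs at θ = 180° (backscattering), giving Δλ_max = 2λ_C = 4.8526 pm.

Initial wavelength: λ₀ = hc/E₀ = 2.8313 pm
Maximum final wavelength: λ'_max = λ₀ + 2λ_C = 2.8313 + 4.8526 = 7.6840 pm
Minimum final energy: E'_min = hc/λ'_max = 161.3546 keV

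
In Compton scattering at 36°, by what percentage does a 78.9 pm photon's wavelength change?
0.5873%

Calculate the Compton shift:
Δλ = λ_C(1 - cos(36°))
Δλ = 2.4263 × (1 - cos(36°))
Δλ = 2.4263 × 0.1910
Δλ = 0.4634 pm

Percentage change:
(Δλ/λ₀) × 100 = (0.4634/78.9) × 100
= 0.5873%

(Intermediate values are shown rounded; full precision is carried through to the final answer.)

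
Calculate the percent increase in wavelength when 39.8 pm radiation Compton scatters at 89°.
5.9899%

Calculate the Compton shift:
Δλ = λ_C(1 - cos(89°))
Δλ = 2.4263 × (1 - cos(89°))
Δλ = 2.4263 × 0.9825
Δλ = 2.3840 pm

Percentage change:
(Δλ/λ₀) × 100 = (2.3840/39.8) × 100
= 5.9899%

(Intermediate values are shown rounded; full precision is carried through to the final answer.)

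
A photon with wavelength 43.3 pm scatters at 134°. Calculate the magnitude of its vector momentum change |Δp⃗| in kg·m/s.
2.6956e-23 kg·m/s

Photon momentum magnitude is p = h/λ.

Initial momentum:
p₀ = h/λ = 6.6261e-34/4.3300e-11 = 1.5303e-23 kg·m/s

After scattering:
λ' = λ + Δλ = 43.3 + 4.1118 = 47.4118 pm
p' = h/λ' = 6.6261e-34/4.7412e-11 = 1.3976e-23 kg·m/s

Momentum is a vector; the scattered photon's direction makes angle θ = 134° with the incident direction. The magnitude of the vector change Δp⃗ = p⃗₀ − p⃗' is found from the law of cosines:
|Δp⃗|² = p₀² + p'² − 2p₀p'cos θ
|Δp⃗|² = (1.5303e-23)² + (1.3976e-23)² − 2·1.5303e-23·1.3976e-23·cos(134°)
|Δp⃗| = 2.6956e-23 kg·m/s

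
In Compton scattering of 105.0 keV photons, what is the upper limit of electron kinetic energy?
30.5826 keV

Maximum energy transfer occurs at θ = 180° (backscattering).

Initial photon: E₀ = 105.0 keV → λ₀ = 11.8080 pm

Maximum Compton shift (at 180°):
Δλ_max = 2λ_C = 2 × 2.4263 = 4.8526 pm

Final wavelength:
λ' = 11.8080 + 4.8526 = 16.6606 pm

Minimum photon energy (maximum energy to electron):
E'_min = hc/λ' = 74.4174 keV

Maximum electron kinetic energy:
K_max = E₀ - E'_min = 105.0000 - 74.4174 = 30.5826 keV

(Intermediate values are shown rounded; full precision is carried through to the final answer.)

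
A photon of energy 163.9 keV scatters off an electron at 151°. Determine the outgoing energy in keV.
102.3560 keV

First convert energy to wavelength:
λ = hc/E, with hc ≈ 1239.842 keV·pm (i.e. 1239.842 eV·nm)

For E = 163.9 keV = 163900 eV:
λ = 1239.842 keV·pm / 163.9 keV
λ = 7.5646 pm

Calculate the Compton shift:
Δλ = λ_C(1 - cos(151°)) = 2.4263 × 1.8746
Δλ = 4.5484 pm

Final wavelength:
λ' = 7.5646 + 4.5484 = 12.1130 pm

Final energy:
E' = hc/λ' = 1239.842 / 12.1130 = 102.3560 keV

(Intermediate values are shown rounded; full precision is carried through to the final answer.)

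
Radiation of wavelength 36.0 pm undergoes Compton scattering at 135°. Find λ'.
40.1420 pm

Using the Compton formula: λ' = λ + λ_C(1 − cos θ)

For θ = 135°, cos θ = -√2/2 (exact) ≈ -0.7071, so:
1 − cos 135° = 1 − (-√2/2) ≈ 1.7071

Δλ = λ_C × 1.7071 = 2.4263 × 1.7071 = 4.1420 pm

λ' = 36.0 + 4.1420 = 40.1420 pm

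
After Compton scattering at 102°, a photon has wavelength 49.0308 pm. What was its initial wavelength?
46.1000 pm

From λ' = λ + Δλ, we have λ = λ' - Δλ

First calculate the Compton shift:
Δλ = λ_C(1 - cos θ)
Δλ = 2.4263 × (1 - cos(102°))
Δλ = 2.4263 × 1.2079
Δλ = 2.9308 pm

Initial wavelength:
λ = λ' - Δλ
λ = 49.0308 - 2.9308
λ = 46.1000 pm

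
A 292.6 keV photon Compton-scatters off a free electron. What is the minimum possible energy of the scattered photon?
136.3970 keV (at θ = 180°)

The scattered photon has minimum energy when its wavelength is maximum, i.e., when the Compton shift Δλ = λ_C(1 − cos θ) is maximum. This occurs at θ = 180° (backscattering), giving Δλ_max = 2λ_C = 4.8526 pm.

Initial wavelength: λ₀ = hc/E₀ = 4.2373 pm
Maximum final wavelength: λ'_max = λ₀ + 2λ_C = 4.2373 + 4.8526 = 9.0899 pm
Minimum final energy: E'_min = hc/λ'_max = 136.3970 keV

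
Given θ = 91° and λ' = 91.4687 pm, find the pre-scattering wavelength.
89.0000 pm

From λ' = λ + Δλ, we have λ = λ' - Δλ

First calculate the Compton shift:
Δλ = λ_C(1 - cos θ)
Δλ = 2.4263 × (1 - cos(91°))
Δλ = 2.4263 × 1.0175
Δλ = 2.4687 pm

Initial wavelength:
λ = λ' - Δλ
λ = 91.4687 - 2.4687
λ = 89.0000 pm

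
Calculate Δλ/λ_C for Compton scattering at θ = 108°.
1.3090 λ_C

The Compton shift formula is:
Δλ = λ_C(1 - cos θ)

Dividing both sides by λ_C:
Δλ/λ_C = 1 - cos θ

For θ = 108°:
Δλ/λ_C = 1 - cos(108°)
Δλ/λ_C = 1 - -0.3090
Δλ/λ_C = 1.3090

This means the shift is 1.3090 × λ_C = 3.1761 pm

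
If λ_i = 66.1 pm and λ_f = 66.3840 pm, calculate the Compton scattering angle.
28.00°

First find the wavelength shift:
Δλ = λ' - λ = 66.3840 - 66.1 = 0.2840 pm

Using Δλ = λ_C(1 - cos θ), with λ_C = h/(m_e·c) ≈ 2.42631024 pm:
cos θ = 1 - Δλ/λ_C
cos θ = 1 - 0.2840/2.42631024
cos θ = 0.882950

θ = arccos(0.882950)
θ = 28.00°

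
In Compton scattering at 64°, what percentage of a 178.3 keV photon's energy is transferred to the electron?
0.1639 (or 16.39%)

Calculate initial and final photon energies:

Initial: E₀ = 178.3 keV → λ₀ = 6.9537 pm
Compton shift: Δλ = 1.3627 pm
Final wavelength: λ' = 8.3164 pm
Final energy: E' = 149.0845 keV

Fractional energy loss:
(E₀ - E')/E₀ = (178.3000 - 149.0845)/178.3000
= 29.2155/178.3000
= 0.1639
= 16.39%

(Intermediate values are shown rounded; full precision is carried through to the final answer.)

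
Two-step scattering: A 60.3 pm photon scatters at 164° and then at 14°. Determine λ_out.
65.1307 pm

Apply Compton shift twice:

First scattering at θ₁ = 164°:
Δλ₁ = λ_C(1 - cos(164°))
Δλ₁ = 2.4263 × 1.9613
Δλ₁ = 4.7586 pm

After first scattering:
λ₁ = 60.3 + 4.7586 = 65.0586 pm

Second scattering at θ₂ = 14°:
Δλ₂ = λ_C(1 - cos(14°))
Δλ₂ = 2.4263 × 0.0297
Δλ₂ = 0.0721 pm

Final wavelength:
λ₂ = 65.0586 + 0.0721 = 65.1307 pm

Total shift: Δλ_total = 4.7586 + 0.0721 = 4.8307 pm

(Intermediate values are shown rounded; full precision is carried through to the final answer.)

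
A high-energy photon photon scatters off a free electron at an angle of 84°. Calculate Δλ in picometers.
2.1727 pm

Using the Compton scattering formula:
Δλ = λ_C(1 - cos θ)

where λ_C = h/(m_e·c) ≈ 2.4263 pm is the Compton wavelength of an electron.

For θ = 84°:
cos(84°) = 0.1045
1 - cos(84°) = 0.8955

Δλ = 2.4263 × 0.8955
Δλ = 2.1727 pm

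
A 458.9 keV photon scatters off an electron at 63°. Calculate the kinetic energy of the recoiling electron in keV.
150.9839 keV

By energy conservation: K_e = E_initial - E_final

First find the scattered photon energy:
Initial wavelength: λ = hc/E = 2.7018 pm
Compton shift: Δλ = λ_C(1 - cos(63°)) = 1.3248 pm
Final wavelength: λ' = 2.7018 + 1.3248 = 4.0266 pm
Final photon energy: E' = hc/λ' = 307.9161 keV

Electron kinetic energy:
K_e = E - E' = 458.9000 - 307.9161 = 150.9839 keV

(Intermediate values are shown rounded; full precision is carried through to the final answer.)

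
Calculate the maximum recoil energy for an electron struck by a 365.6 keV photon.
215.2044 keV

Maximum energy transfer occurs at θ = 180° (backscattering).

Initial photon: E₀ = 365.6 keV → λ₀ = 3.3913 pm

Maximum Compton shift (at 180°):
Δλ_max = 2λ_C = 2 × 2.4263 = 4.8526 pm

Final wavelength:
λ' = 3.3913 + 4.8526 = 8.2439 pm

Minimum photon energy (maximum energy to electron):
E'_min = hc/λ' = 150.3956 keV

Maximum electron kinetic energy:
K_max = E₀ - E'_min = 365.6000 - 150.3956 = 215.2044 keV

(Intermediate values are shown rounded; full precision is carried through to the final answer.)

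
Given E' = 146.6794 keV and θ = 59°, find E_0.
170.4000 keV

Convert final energy to wavelength (hc ≈ 1239.842 keV·pm):
λ' = hc/E' = 1239.842 / 146.6794 = 8.4527 pm

Calculate the Compton shift:
Δλ = λ_C(1 - cos(59°))
Δλ = 2.4263 × (1 - cos(59°))
Δλ = 1.1767 pm

Initial wavelength:
λ = λ' - Δλ = 8.4527 - 1.1767 = 7.2761 pm

Initial energy:
E = hc/λ = 1239.842 / 7.2761 = 170.4000 keV

(Intermediate values are shown rounded; full precision is carried through to the final answer.)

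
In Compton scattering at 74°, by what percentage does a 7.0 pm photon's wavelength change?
25.1075%

Calculate the Compton shift:
Δλ = λ_C(1 - cos(74°))
Δλ = 2.4263 × (1 - cos(74°))
Δλ = 2.4263 × 0.7244
Δλ = 1.7575 pm

Percentage change:
(Δλ/λ₀) × 100 = (1.7575/7.0) × 100
= 25.1075%

(Intermediate values are shown rounded; full precision is carried through to the final answer.)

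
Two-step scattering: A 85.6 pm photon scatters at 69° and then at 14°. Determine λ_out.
87.2289 pm

Apply Compton shift twice:

First scattering at θ₁ = 69°:
Δλ₁ = λ_C(1 - cos(69°))
Δλ₁ = 2.4263 × 0.6416
Δλ₁ = 1.5568 pm

After first scattering:
λ₁ = 85.6 + 1.5568 = 87.1568 pm

Second scattering at θ₂ = 14°:
Δλ₂ = λ_C(1 - cos(14°))
Δλ₂ = 2.4263 × 0.0297
Δλ₂ = 0.0721 pm

Final wavelength:
λ₂ = 87.1568 + 0.0721 = 87.2289 pm

Total shift: Δλ_total = 1.5568 + 0.0721 = 1.6289 pm

(Intermediate values are shown rounded; full precision is carried through to the final answer.)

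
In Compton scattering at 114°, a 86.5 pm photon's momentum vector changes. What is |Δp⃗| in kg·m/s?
1.2606e-23 kg·m/s

Photon momentum magnitude is p = h/λ.

Initial momentum:
p₀ = h/λ = 6.6261e-34/8.6500e-11 = 7.6602e-24 kg·m/s

After scattering:
λ' = λ + Δλ = 86.5 + 3.4132 = 89.9132 pm
p' = h/λ' = 6.6261e-34/8.9913e-11 = 7.3694e-24 kg·m/s

Momentum is a vector; the scattered photon's direction makes angle θ = 114° with the incident direction. The magnitude of the vector change Δp⃗ = p⃗₀ − p⃗' is found from the law of cosines:
|Δp⃗|² = p₀² + p'² − 2p₀p'cos θ
|Δp⃗|² = (7.6602e-24)² + (7.3694e-24)² − 2·7.6602e-24·7.3694e-24·cos(114°)
|Δp⃗| = 1.2606e-23 kg·m/s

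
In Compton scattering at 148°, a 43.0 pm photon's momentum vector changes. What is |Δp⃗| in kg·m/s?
2.8229e-23 kg·m/s

Photon momentum magnitude is p = h/λ.

Initial momentum:
p₀ = h/λ = 6.6261e-34/4.3000e-11 = 1.5409e-23 kg·m/s

After scattering:
λ' = λ + Δλ = 43.0 + 4.4839 = 47.4839 pm
p' = h/λ' = 6.6261e-34/4.7484e-11 = 1.3954e-23 kg·m/s

Momentum is a vector; the scattered photon's direction makes angle θ = 148° with the incident direction. The magnitude of the vector change Δp⃗ = p⃗₀ − p⃗' is found from the law of cosines:
|Δp⃗|² = p₀² + p'² − 2p₀p'cos θ
|Δp⃗|² = (1.5409e-23)² + (1.3954e-23)² − 2·1.5409e-23·1.3954e-23·cos(148°)
|Δp⃗| = 2.8229e-23 kg·m/s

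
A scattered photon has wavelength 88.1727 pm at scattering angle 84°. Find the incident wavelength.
86.0000 pm

From λ' = λ + Δλ, we have λ = λ' - Δλ

First calculate the Compton shift:
Δλ = λ_C(1 - cos θ)
Δλ = 2.4263 × (1 - cos(84°))
Δλ = 2.4263 × 0.8955
Δλ = 2.1727 pm

Initial wavelength:
λ = λ' - Δλ
λ = 88.1727 - 2.1727
λ = 86.0000 pm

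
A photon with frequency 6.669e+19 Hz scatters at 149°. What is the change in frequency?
3.338e+19 Hz (decrease)

Convert frequency to wavelength (c = 299792458 m/s):
λ₀ = c/f₀ = 299792458/6.669e+19 = 4.4953135e-12 m = 4.4953 pm

Calculate Compton shift:
Δλ = λ_C(1 - cos(149°)) = 4.5061 pm

Final wavelength:
λ' = λ₀ + Δλ = 4.4953 + 4.5061 = 9.0014 pm

Final frequency:
f' = c/λ' = 299792458/9.0013775e-12 = 3.3305175e+19 Hz

Frequency shift (decrease):
Δf = f₀ - f' = 6.669e+19 - 3.3305175e+19 = 3.338e+19 Hz

(Intermediate values are shown rounded; full precision is carried through to the final answer.)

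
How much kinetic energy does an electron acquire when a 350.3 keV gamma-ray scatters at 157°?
199.0834 keV

By energy conservation: K_e = E_initial - E_final

First find the scattered photon energy:
Initial wavelength: λ = hc/E = 3.5394 pm
Compton shift: Δλ = λ_C(1 - cos(157°)) = 4.6597 pm
Final wavelength: λ' = 3.5394 + 4.6597 = 8.1991 pm
Final photon energy: E' = hc/λ' = 151.2166 keV

Electron kinetic energy:
K_e = E - E' = 350.3000 - 151.2166 = 199.0834 keV

(Intermediate values are shown rounded; full precision is carried through to the final answer.)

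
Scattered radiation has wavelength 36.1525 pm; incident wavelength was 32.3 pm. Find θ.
126.00°

First find the wavelength shift:
Δλ = λ' - λ = 36.1525 - 32.3 = 3.8525 pm

Using Δλ = λ_C(1 - cos θ), with λ_C = h/(m_e·c) ≈ 2.42631024 pm:
cos θ = 1 - Δλ/λ_C
cos θ = 1 - 3.8525/2.42631024
cos θ = -0.587802

θ = arccos(-0.587802)
θ = 126.00°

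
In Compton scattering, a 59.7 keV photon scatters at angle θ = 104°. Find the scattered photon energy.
52.1355 keV

First convert energy to wavelength:
λ = hc/E, with hc ≈ 1239.842 keV·pm (i.e. 1239.842 eV·nm)

For E = 59.7 keV = 59700 eV:
λ = 1239.842 keV·pm / 59.7 keV
λ = 20.7679 pm

Calculate the Compton shift:
Δλ = λ_C(1 - cos(104°)) = 2.4263 × 1.2419
Δλ = 3.0133 pm

Final wavelength:
λ' = 20.7679 + 3.0133 = 23.7812 pm

Final energy:
E' = hc/λ' = 1239.842 / 23.7812 = 52.1355 keV

(Intermediate values are shown rounded; full precision is carried through to the final answer.)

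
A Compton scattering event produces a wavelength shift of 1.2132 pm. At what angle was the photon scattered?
60.00°

From the Compton formula Δλ = λ_C(1 - cos θ), we can solve for θ:

cos θ = 1 - Δλ/λ_C

Given:
- Δλ = 1.2132 pm
- λ_C = h/(m_e·c) ≈ 2.42631024 pm

cos θ = 1 - 1.2132/2.42631024
cos θ = 1 - 0.500018
cos θ = 0.499982

θ = arccos(0.499982)
θ = 60.00°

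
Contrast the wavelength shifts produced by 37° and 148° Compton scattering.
148° produces the larger shift by a factor of 9.178

Calculate both shifts using Δλ = λ_C(1 - cos θ):

For θ₁ = 37°:
Δλ₁ = 2.4263 × (1 - cos(37°))
Δλ₁ = 2.4263 × 0.2014
Δλ₁ = 0.4886 pm

For θ₂ = 148°:
Δλ₂ = 2.4263 × (1 - cos(148°))
Δλ₂ = 2.4263 × 1.8480
Δλ₂ = 4.4839 pm

The 148° angle produces the larger shift.
Ratio: 4.4839/0.4886 = 9.178

(Intermediate values are shown rounded; full precision is carried through to the final answer.)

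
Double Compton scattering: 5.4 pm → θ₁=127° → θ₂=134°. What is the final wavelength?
13.3983 pm

Apply Compton shift twice:

First scattering at θ₁ = 127°:
Δλ₁ = λ_C(1 - cos(127°))
Δλ₁ = 2.4263 × 1.6018
Δλ₁ = 3.8865 pm

After first scattering:
λ₁ = 5.4 + 3.8865 = 9.2865 pm

Second scattering at θ₂ = 134°:
Δλ₂ = λ_C(1 - cos(134°))
Δλ₂ = 2.4263 × 1.6947
Δλ₂ = 4.1118 pm

Final wavelength:
λ₂ = 9.2865 + 4.1118 = 13.3983 pm

Total shift: Δλ_total = 3.8865 + 4.1118 = 7.9983 pm

(Intermediate values are shown rounded; full precision is carried through to the final answer.)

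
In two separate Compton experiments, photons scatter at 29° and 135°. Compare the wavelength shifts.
135° produces the larger shift by a factor of 13.615

Calculate both shifts using Δλ = λ_C(1 - cos θ):

For θ₁ = 29°:
Δλ₁ = 2.4263 × (1 - cos(29°))
Δλ₁ = 2.4263 × 0.1254
Δλ₁ = 0.3042 pm

For θ₂ = 135°:
Δλ₂ = 2.4263 × (1 - cos(135°))
Δλ₂ = 2.4263 × 1.7071
Δλ₂ = 4.1420 pm

The 135° angle produces the larger shift.
Ratio: 4.1420/0.3042 = 13.615

(Intermediate values are shown rounded; full precision is carried through to the final answer.)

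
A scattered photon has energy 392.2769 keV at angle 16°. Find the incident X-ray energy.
404.3000 keV

Convert final energy to wavelength (hc ≈ 1239.842 keV·pm):
λ' = hc/E' = 1239.842 / 392.2769 = 3.1606 pm

Calculate the Compton shift:
Δλ = λ_C(1 - cos(16°))
Δλ = 2.4263 × (1 - cos(16°))
Δλ = 0.0940 pm

Initial wavelength:
λ = λ' - Δλ = 3.1606 - 0.0940 = 3.0666 pm

Initial energy:
E = hc/λ = 1239.842 / 3.0666 = 404.3000 keV

(Intermediate values are shown rounded; full precision is carried through to the final answer.)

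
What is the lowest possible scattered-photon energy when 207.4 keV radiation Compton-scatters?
114.4754 keV (at θ = 180°)

The scattered photon has minimum energy when its wavelength is maximum, i.e., when the Compton shift Δλ = λ_C(1 − cos θ) is maximum. This occurs at θ = 180° (backscattering), giving Δλ_max = 2λ_C = 4.8526 pm.

Initial wavelength: λ₀ = hc/E₀ = 5.9780 pm
Maximum final wavelength: λ'_max = λ₀ + 2λ_C = 5.9780 + 4.8526 = 10.8306 pm
Minimum final energy: E'_min = hc/λ'_max = 114.4754 keV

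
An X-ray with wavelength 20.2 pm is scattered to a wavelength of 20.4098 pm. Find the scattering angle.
24.00°

First find the wavelength shift:
Δλ = λ' - λ = 20.4098 - 20.2 = 0.2098 pm

Using Δλ = λ_C(1 - cos θ), with λ_C = h/(m_e·c) ≈ 2.42631024 pm:
cos θ = 1 - Δλ/λ_C
cos θ = 1 - 0.2098/2.42631024
cos θ = 0.913531

θ = arccos(0.913531)
θ = 24.00°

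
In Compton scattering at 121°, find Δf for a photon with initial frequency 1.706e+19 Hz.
2.951e+18 Hz (decrease)

Convert frequency to wavelength (c = 299792458 m/s):
λ₀ = c/f₀ = 299792458/1.706e+19 = 1.7572829e-11 m = 17.5728 pm

Calculate Compton shift:
Δλ = λ_C(1 - cos(121°)) = 3.6760 pm

Final wavelength:
λ' = λ₀ + Δλ = 17.5728 + 3.6760 = 21.2488 pm

Final frequency:
f' = c/λ' = 299792458/2.1248781e-11 = 1.4108690e+19 Hz

Frequency shift (decrease):
Δf = f₀ - f' = 1.706e+19 - 1.4108690e+19 = 2.951e+18 Hz

(Intermediate values are shown rounded; full precision is carried through to the final answer.)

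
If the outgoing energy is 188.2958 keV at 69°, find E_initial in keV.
246.6000 keV

Convert final energy to wavelength (hc ≈ 1239.842 keV·pm):
λ' = hc/E' = 1239.842 / 188.2958 = 6.5845 pm

Calculate the Compton shift:
Δλ = λ_C(1 - cos(69°))
Δλ = 2.4263 × (1 - cos(69°))
Δλ = 1.5568 pm

Initial wavelength:
λ = λ' - Δλ = 6.5845 - 1.5568 = 5.0277 pm

Initial energy:
E = hc/λ = 1239.842 / 5.0277 = 246.6000 keV

(Intermediate values are shown rounded; full precision is carried through to the final answer.)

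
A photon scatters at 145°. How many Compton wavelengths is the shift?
1.8192 λ_C

The Compton shift formula is:
Δλ = λ_C(1 - cos θ)

Dividing both sides by λ_C:
Δλ/λ_C = 1 - cos θ

For θ = 145°:
Δλ/λ_C = 1 - cos(145°)
Δλ/λ_C = 1 - -0.8192
Δλ/λ_C = 1.8192

This means the shift is 1.8192 × λ_C = 4.4138 pm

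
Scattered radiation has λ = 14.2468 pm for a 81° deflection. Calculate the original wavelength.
12.2000 pm

From λ' = λ + Δλ, we have λ = λ' - Δλ

First calculate the Compton shift:
Δλ = λ_C(1 - cos θ)
Δλ = 2.4263 × (1 - cos(81°))
Δλ = 2.4263 × 0.8436
Δλ = 2.0468 pm

Initial wavelength:
λ = λ' - Δλ
λ = 14.2468 - 2.0468
λ = 12.2000 pm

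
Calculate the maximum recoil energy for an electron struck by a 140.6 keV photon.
49.9076 keV

Maximum energy transfer occurs at θ = 180° (backscattering).

Initial photon: E₀ = 140.6 keV → λ₀ = 8.8182 pm

Maximum Compton shift (at 180°):
Δλ_max = 2λ_C = 2 × 2.4263 = 4.8526 pm

Final wavelength:
λ' = 8.8182 + 4.8526 = 13.6708 pm

Minimum photon energy (maximum energy to electron):
E'_min = hc/λ' = 90.6924 keV

Maximum electron kinetic energy:
K_max = E₀ - E'_min = 140.6000 - 90.6924 = 49.9076 keV

(Intermediate values are shown rounded; full precision is carried through to the final answer.)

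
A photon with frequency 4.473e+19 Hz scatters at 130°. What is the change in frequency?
1.668e+19 Hz (decrease)

Convert frequency to wavelength (c = 299792458 m/s):
λ₀ = c/f₀ = 299792458/4.473e+19 = 6.7022682e-12 m = 6.7023 pm

Calculate Compton shift:
Δλ = λ_C(1 - cos(130°)) = 3.9859 pm

Final wavelength:
λ' = λ₀ + Δλ = 6.7023 + 3.9859 = 10.6882 pm

Final frequency:
f' = c/λ' = 299792458/1.0688181e-11 = 2.8048970e+19 Hz

Frequency shift (decrease):
Δf = f₀ - f' = 4.473e+19 - 2.8048970e+19 = 1.668e+19 Hz

(Intermediate values are shown rounded; full precision is carried through to the final answer.)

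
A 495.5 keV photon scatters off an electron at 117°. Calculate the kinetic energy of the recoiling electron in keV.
289.8890 keV

By energy conservation: K_e = E_initial - E_final

First find the scattered photon energy:
Initial wavelength: λ = hc/E = 2.5022 pm
Compton shift: Δλ = λ_C(1 - cos(117°)) = 3.5278 pm
Final wavelength: λ' = 2.5022 + 3.5278 = 6.0300 pm
Final photon energy: E' = hc/λ' = 205.6110 keV

Electron kinetic energy:
K_e = E - E' = 495.5000 - 205.6110 = 289.8890 keV

(Intermediate values are shown rounded; full precision is carried through to the final answer.)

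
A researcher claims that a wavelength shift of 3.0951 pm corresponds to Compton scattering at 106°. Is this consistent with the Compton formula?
Yes, consistent

Calculate the expected shift for θ = 106°:

Δλ_expected = λ_C(1 - cos(106°))
Δλ_expected = 2.4263 × (1 - cos(106°))
Δλ_expected = 2.4263 × 1.2756
Δλ_expected = 3.0951 pm

Given shift: 3.0951 pm
Expected shift: 3.0951 pm
Difference: 0.0000 pm

The values match. This is consistent with Compton scattering at the stated angle.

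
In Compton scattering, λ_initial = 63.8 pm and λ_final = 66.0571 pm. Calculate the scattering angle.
86.00°

First find the wavelength shift:
Δλ = λ' - λ = 66.0571 - 63.8 = 2.2571 pm

Using Δλ = λ_C(1 - cos θ), with λ_C = h/(m_e·c) ≈ 2.42631024 pm:
cos θ = 1 - Δλ/λ_C
cos θ = 1 - 2.2571/2.42631024
cos θ = 0.069740

θ = arccos(0.069740)
θ = 86.00°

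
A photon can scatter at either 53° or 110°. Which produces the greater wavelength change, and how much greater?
110° produces the larger shift by a factor of 3.370

Calculate both shifts using Δλ = λ_C(1 - cos θ):

For θ₁ = 53°:
Δλ₁ = 2.4263 × (1 - cos(53°))
Δλ₁ = 2.4263 × 0.3982
Δλ₁ = 0.9661 pm

For θ₂ = 110°:
Δλ₂ = 2.4263 × (1 - cos(110°))
Δλ₂ = 2.4263 × 1.3420
Δλ₂ = 3.2562 pm

The 110° angle produces the larger shift.
Ratio: 3.2562/0.9661 = 3.370

(Intermediate values are shown rounded; full precision is carried through to the final answer.)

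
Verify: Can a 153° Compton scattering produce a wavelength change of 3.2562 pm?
No, inconsistent

Calculate the expected shift for θ = 153°:

Δλ_expected = λ_C(1 - cos(153°))
Δλ_expected = 2.4263 × (1 - cos(153°))
Δλ_expected = 2.4263 × 1.8910
Δλ_expected = 4.5882 pm

Given shift: 3.2562 pm
Expected shift: 4.5882 pm
Difference: 1.3320 pm

The values do not match. The given shift corresponds to θ ≈ 110.0°, not 153°.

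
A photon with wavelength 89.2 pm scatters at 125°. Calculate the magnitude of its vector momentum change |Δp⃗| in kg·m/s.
1.2908e-23 kg·m/s

Photon momentum magnitude is p = h/λ.

Initial momentum:
p₀ = h/λ = 6.6261e-34/8.9200e-11 = 7.4283e-24 kg·m/s

After scattering:
λ' = λ + Δλ = 89.2 + 3.8180 = 93.0180 pm
p' = h/λ' = 6.6261e-34/9.3018e-11 = 7.1234e-24 kg·m/s

Momentum is a vector; the scattered photon's direction makes angle θ = 125° with the incident direction. The magnitude of the vector change Δp⃗ = p⃗₀ − p⃗' is found from the law of cosines:
|Δp⃗|² = p₀² + p'² − 2p₀p'cos θ
|Δp⃗|² = (7.4283e-24)² + (7.1234e-24)² − 2·7.4283e-24·7.1234e-24·cos(125°)
|Δp⃗| = 1.2908e-23 kg·m/s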